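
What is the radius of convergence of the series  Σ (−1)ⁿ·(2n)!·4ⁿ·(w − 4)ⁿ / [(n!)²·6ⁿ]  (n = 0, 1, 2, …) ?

R = 3/8

By the ratio test, |a_{n+1}/a_n| = (2n+1)·(2n+2)/(n+1)² · 4/6 → 8/3.
Thus R = 1/(8/3) = 3/8.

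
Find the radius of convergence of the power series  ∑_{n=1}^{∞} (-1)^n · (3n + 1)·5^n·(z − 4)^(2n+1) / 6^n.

Apply the ratio test: |a_{n+1}| / |a_n| = [(3(n+1) + 1)/(3n + 1)] · 5/6, which tends to 5/6 as n → ∞.
Writing y = (z − 4)², the series in y has radius 6/5, so |z − 4| < √(6/5) and R = √30/5.

R = √30/5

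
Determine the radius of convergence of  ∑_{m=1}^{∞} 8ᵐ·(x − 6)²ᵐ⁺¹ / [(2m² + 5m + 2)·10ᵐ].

R = √5/2

By the ratio test, |a_{m+1}/a_m| = [(2m² + 5m + 2)/(2(m+1)² + 5(m+1) + 2)] · 8/10 → 4/5.
Writing y = (x − 6)², the series in y has radius 5/4, so |x − 6| < √(5/4) and R = √5/2.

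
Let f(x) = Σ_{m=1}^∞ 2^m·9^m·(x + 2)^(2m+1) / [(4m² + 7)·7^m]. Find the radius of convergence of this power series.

R = √14/6

Apply the ratio test: |a_{m+1}| / |a_m| = [(4m² + 7)/(4(m+1)² + 7)] · 2·9/7, which tends to 18/7 as m → ∞.
Since the exponent of (x + 2) increases by 2 each term, convergence requires |x + 2|² < 7/18, hence R = √14/6.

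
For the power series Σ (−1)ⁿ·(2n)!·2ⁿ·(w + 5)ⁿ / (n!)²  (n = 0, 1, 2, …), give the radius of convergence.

The ratio of consecutive coefficients is (2n+1)·(2n+2)/(n+1)² · 2 → 8.
Convergence for |w + 5| · 8 < 1, i.e. |w + 5| < 1/8. So R = 1/8.

R = 1/8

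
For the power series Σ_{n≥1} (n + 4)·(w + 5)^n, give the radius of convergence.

Apply the ratio test: |a_{n+1}| / |a_n| = ((n+1) + 4)/(n + 4), which tends to 1 as n → ∞.
Hence R = 1.

R = 1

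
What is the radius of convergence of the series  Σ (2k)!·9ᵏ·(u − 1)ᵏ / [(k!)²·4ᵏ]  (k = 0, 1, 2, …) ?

By the ratio test, |a_{k+1}/a_k| = (2k+1)·(2k+2)/(k+1)² · 9/4 → 9.
The series converges when 9 · |u − 1| < 1, giving R = 1/9.

R = 1/9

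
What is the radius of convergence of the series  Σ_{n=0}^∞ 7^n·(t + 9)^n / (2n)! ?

The ratio of consecutive coefficients is 7 · 1/[(2n+1)·(2n+2)] → 0.
The limit is 0, so the series converges for all t; R = ∞.

R = ∞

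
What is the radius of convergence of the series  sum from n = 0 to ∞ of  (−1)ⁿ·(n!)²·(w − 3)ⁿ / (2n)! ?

R = 4

The ratio of consecutive coefficients is (n+1)²/[(2n+1)·(2n+2)] → 1/4.
The series converges when 1/4 · |w − 3| < 1, giving R = 4.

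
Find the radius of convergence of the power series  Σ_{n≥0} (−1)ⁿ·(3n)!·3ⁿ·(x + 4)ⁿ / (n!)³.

The ratio of consecutive coefficients is (3n+1)·(3n+2)·(3n+3)/(n+1)³ · 3 → 81.
Thus R = 1/(81) = 1/81.

R = 1/81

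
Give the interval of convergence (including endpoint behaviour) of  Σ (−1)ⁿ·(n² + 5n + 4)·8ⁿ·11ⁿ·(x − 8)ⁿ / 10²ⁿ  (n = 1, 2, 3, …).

Ratio test: |a_{n+1}/a_n| = [((n+1)² + 5(n+1) + 4)/(n² + 5n + 4)] · 8·11/100 → 22/25 as n → ∞.
Thus R = 1/(22/25) = 25/22.
At x = 201/22: the terms do not tend to 0, so the series diverges.
At x = 151/22: the terms have absolute value of order n², which does not tend to 0, so the series diverges by the divergence test.

(151/22, 201/22)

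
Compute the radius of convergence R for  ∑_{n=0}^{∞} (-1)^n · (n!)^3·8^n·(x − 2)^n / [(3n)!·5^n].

Apply the ratio test: |a_{n+1}| / |a_n| = (n+1)³/[(3n+1)·(3n+2)·(3n+3)] · 8/5, which tends to 8/135 as n → ∞.
Convergence for |x − 2| · 8/135 < 1, i.e. |x − 2| < 135/8. So R = 135/8.

R = 135/8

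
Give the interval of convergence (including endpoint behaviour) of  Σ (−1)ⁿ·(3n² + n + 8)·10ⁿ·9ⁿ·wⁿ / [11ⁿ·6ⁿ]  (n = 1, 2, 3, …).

(-11/15, 11/15)

By the ratio test, |a_{n+1}/a_n| = [(3(n+1)² + (n+1) + 8)/(3n² + n + 8)] · 10·9/(11·6) → 15/11.
The series converges when 15/11 · |w| < 1, giving R = 11/15.
When w = 11/15, the terms do not tend to 0, so the series diverges.
Endpoint w = -11/15: the terms have absolute value of order n², which does not tend to 0, so the series diverges by the divergence test.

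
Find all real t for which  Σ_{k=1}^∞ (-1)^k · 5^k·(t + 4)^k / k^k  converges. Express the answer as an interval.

Root test: |a_k|^(1/k) = 5/k → 0.
The limit is 0 for every t, so R = ∞.

(−∞, ∞)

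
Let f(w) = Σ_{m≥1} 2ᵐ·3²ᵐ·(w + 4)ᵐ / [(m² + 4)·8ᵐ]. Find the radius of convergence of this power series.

R = 4/9

By the ratio test, |a_{m+1}/a_m| = [(m² + 4)/((m+1)² + 4)] · 2·9/8 → 9/4.
Convergence for |w + 4| · 9/4 < 1, i.e. |w + 4| < 4/9. So R = 4/9.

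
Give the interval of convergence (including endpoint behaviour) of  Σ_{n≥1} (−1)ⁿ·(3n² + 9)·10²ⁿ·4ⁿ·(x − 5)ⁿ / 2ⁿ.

(999/200, 1001/200)

By the ratio test, |a_{n+1}/a_n| = [(3(n+1)² + 9)/(3n² + 9)] · 100·4/2 → 200.
Hence the series converges for |x − 5| < 1/(200) = 1/200, so the radius of convergence is 1/200.
When x = 1001/200, the n-th term does not approach 0; divergence by the term test.
When x = 999/200, the n-th term does not approach 0; divergence by the term test.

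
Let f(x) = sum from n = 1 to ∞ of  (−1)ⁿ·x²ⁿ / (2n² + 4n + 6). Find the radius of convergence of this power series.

R = 1

Apply the ratio test: |a_{n+1}| / |a_n| = (2n² + 4n + 6)/(2(n+1)² + 4(n+1) + 6), which tends to 1 as n → ∞.
Successive powers of x differ by 2, so the series converges when |x|² · 1 < 1, i.e. |x| < √(1) = 1. So R = 1.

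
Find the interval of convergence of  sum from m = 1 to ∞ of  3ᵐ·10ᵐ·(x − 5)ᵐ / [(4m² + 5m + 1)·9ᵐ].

[47/10, 53/10]

Ratio test: |a_{m+1}/a_m| = [(4m² + 5m + 1)/(4(m+1)² + 5(m+1) + 1)] · 3·10/9 → 10/3 as m → ∞.
The series converges when 10/3 · |x − 5| < 1, giving R = 3/10.
At x = 53/10: the terms are on the order of 1/m², so the series converges absolutely by comparison with the p-series (p = 2 > 1).
Check x = 47/10: the terms are on the order of 1/m², so the series converges absolutely by comparison with the p-series (p = 2 > 1).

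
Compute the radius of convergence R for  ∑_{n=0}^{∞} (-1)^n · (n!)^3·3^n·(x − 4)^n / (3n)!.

By the ratio test, |a_{n+1}/a_n| = (n+1)³/[(3n+1)·(3n+2)·(3n+3)] · 3 → 1/9.
Convergence for |x − 4| · 1/9 < 1, i.e. |x − 4| < 9. So R = 9.

R = 9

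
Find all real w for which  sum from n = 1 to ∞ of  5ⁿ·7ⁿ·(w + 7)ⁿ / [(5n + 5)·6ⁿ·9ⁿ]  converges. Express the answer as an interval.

By the ratio test, |a_{n+1}/a_n| = [(5n + 5)/(5(n+1) + 5)] · 5·7/(6·9) → 35/54.
Hence the series converges for |w + 7| < 1/(35/54) = 54/35, so the radius of convergence is 54/35.
At w = -191/35: comparison with the harmonic series Σ 1/n shows the series diverges.
Endpoint w = -299/35: an alternating series whose terms decrease to 0 in absolute value, so it converges by the Leibniz criterion.

[-299/35, -191/35)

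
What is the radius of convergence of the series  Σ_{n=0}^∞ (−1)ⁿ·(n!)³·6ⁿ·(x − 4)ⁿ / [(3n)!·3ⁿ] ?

The ratio of consecutive coefficients is (n+1)³/[(3n+1)·(3n+2)·(3n+3)] · 6/3 → 2/27.
The series converges when 2/27 · |x − 4| < 1, giving R = 27/2.

R = 27/2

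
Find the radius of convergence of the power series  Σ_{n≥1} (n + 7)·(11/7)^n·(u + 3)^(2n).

R = √77/11

The ratio of consecutive coefficients is [((n+1) + 7)/(n + 7)] · 11/7 → 11/7.
Writing y = (u + 3)², the series in y has radius 7/11, so |u + 3| < √(7/11) and R = √77/11.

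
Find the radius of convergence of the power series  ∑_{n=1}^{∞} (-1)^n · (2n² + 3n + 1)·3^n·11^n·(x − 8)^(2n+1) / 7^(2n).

R = 7√33/33

Ratio test: |a_{n+1}/a_n| = [(2(n+1)² + 3(n+1) + 1)/(2n² + 3n + 1)] · 3·11/49 → 33/49 as n → ∞.
Since the exponent of (x − 8) increases by 2 each term, convergence requires |x − 8|² < 49/33, hence R = 7√33/33.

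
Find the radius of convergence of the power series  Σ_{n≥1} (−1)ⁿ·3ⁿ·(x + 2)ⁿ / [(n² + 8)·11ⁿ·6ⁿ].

R = 22

Ratio test: |a_{n+1}/a_n| = [(n² + 8)/((n+1)² + 8)] · 3/(11·6) → 1/22 as n → ∞.
Thus R = 1/(1/22) = 22.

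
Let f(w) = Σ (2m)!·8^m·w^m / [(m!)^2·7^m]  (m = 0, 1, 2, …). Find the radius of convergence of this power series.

R = 7/32

By the ratio test, |a_{m+1}/a_m| = (2m+1)·(2m+2)/(m+1)² · 8/7 → 32/7.
Convergence for |w| · 32/7 < 1, i.e. |w| < 7/32. So R = 7/32.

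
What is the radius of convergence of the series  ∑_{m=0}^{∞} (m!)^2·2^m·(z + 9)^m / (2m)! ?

R = 2

Apply the ratio test: |a_{m+1}| / |a_m| = (m+1)²/[(2m+1)·(2m+2)] · 2, which tends to 1/2 as m → ∞.
Thus R = 1/(1/2) = 2.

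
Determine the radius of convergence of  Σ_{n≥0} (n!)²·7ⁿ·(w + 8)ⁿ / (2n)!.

R = 4/7

The ratio of consecutive coefficients is (n+1)²/[(2n+1)·(2n+2)] · 7 → 7/4.
Convergence for |w + 8| · 7/4 < 1, i.e. |w + 8| < 4/7. So R = 4/7.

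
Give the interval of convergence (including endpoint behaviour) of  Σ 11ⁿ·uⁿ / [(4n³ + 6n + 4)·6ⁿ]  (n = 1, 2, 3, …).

[-6/11, 6/11]

By the ratio test, |a_{n+1}/a_n| = [(4n³ + 6n + 4)/(4(n+1)³ + 6(n+1) + 4)] · 11/6 → 11/6.
Hence the series converges for |u| < 1/(11/6) = 6/11, so the radius of convergence is 6/11.
Check u = 6/11: absolute convergence follows by limit comparison with Σ 1/n³.
Check u = -6/11: the series is dominated by a constant times Σ 1/n³, which converges (p = 3 > 1).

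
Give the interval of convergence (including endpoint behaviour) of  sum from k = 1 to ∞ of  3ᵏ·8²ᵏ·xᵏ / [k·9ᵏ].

Ratio test: |a_{k+1}/a_k| = [k/(k+1)] · 3·64/9 → 64/3 as k → ∞.
Thus R = 1/(64/3) = 3/64.
Endpoint x = 3/64: comparison with the harmonic series Σ 1/k shows the series diverges.
When x = -3/64, convergence follows from the alternating series test (terms decrease monotonically to 0).

[-3/64, 3/64)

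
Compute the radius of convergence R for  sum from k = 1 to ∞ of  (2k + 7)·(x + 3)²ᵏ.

Apply the ratio test: |a_{k+1}| / |a_k| = (2(k+1) + 7)/(2k + 7), which tends to 1 as k → ∞.
Successive powers of (x + 3) differ by 2, so the series converges when |x + 3|² · 1 < 1, i.e. |x + 3| < √(1) = 1. So R = 1.

R = 1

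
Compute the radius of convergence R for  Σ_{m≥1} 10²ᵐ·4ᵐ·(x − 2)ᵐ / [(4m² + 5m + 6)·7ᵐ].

R = 7/400

Apply the ratio test: |a_{m+1}| / |a_m| = [(4m² + 5m + 6)/(4(m+1)² + 5(m+1) + 6)] · 100·4/7, which tends to 400/7 as m → ∞.
Convergence for |x − 2| · 400/7 < 1, i.e. |x − 2| < 7/400. So R = 7/400.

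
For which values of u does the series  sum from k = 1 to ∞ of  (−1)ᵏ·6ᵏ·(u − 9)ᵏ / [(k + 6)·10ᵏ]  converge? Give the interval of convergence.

The ratio of consecutive coefficients is [(k + 6)/((k+1) + 6)] · 6/10 → 3/5.
Convergence for |u − 9| · 3/5 < 1, i.e. |u − 9| < 5/3. So R = 5/3.
When u = 32/3, an alternating series whose terms decrease to 0 in absolute value, so it converges by the Leibniz criterion.
When u = 22/3, the terms behave like c/k; limit comparison with the harmonic series gives divergence.

(22/3, 32/3]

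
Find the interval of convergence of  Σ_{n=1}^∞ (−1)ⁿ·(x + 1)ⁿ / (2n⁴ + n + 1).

Apply the ratio test: |a_{n+1}| / |a_n| = (2n⁴ + n + 1)/(2(n+1)⁴ + (n+1) + 1), which tends to 1 as n → ∞.
So the series converges when |x + 1| < 1 and diverges when |x + 1| > 1; R = 1.
When x = 0, absolute convergence follows by limit comparison with Σ 1/n⁴.
At x = -2: the terms are on the order of 1/n⁴, so the series converges absolutely by comparison with the p-series (p = 4 > 1).

[-2, 0]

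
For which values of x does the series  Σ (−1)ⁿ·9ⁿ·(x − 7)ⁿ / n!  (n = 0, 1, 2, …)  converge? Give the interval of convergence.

(−∞, ∞)

The ratio of consecutive coefficients is 9 · 1/(n+1) → 0.
Since the limit is 0 < 1 for every x, the series converges on all of ℝ and R = ∞.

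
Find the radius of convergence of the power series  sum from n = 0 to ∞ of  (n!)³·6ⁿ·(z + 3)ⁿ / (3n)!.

Ratio test: |a_{n+1}/a_n| = (n+1)³/[(3n+1)·(3n+2)·(3n+3)] · 6 → 2/9 as n → ∞.
The series converges when 2/9 · |z + 3| < 1, giving R = 9/2.

R = 9/2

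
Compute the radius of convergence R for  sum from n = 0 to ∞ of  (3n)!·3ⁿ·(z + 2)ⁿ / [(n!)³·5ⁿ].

R = 5/81

Apply the ratio test: |a_{n+1}| / |a_n| = (3n+1)·(3n+2)·(3n+3)/(n+1)³ · 3/5, which tends to 81/5 as n → ∞.
Thus R = 1/(81/5) = 5/81.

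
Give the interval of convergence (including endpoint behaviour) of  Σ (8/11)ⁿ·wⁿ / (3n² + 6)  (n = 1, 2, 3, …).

[-11/8, 11/8]

The ratio of consecutive coefficients is [(3n² + 6)/(3(n+1)² + 6)] · 8/11 → 8/11.
Convergence for |w| · 8/11 < 1, i.e. |w| < 11/8. So R = 11/8.
When w = 11/8, the terms are on the order of 1/n², so the series converges absolutely by comparison with the p-series (p = 2 > 1).
Endpoint w = -11/8: the series is dominated by a constant times Σ 1/n², which converges (p = 2 > 1).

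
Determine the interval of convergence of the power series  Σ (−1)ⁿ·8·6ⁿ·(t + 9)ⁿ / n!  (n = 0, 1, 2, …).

Apply the ratio test: |a_{n+1}| / |a_n| = 8/8 · 6 · 1/(n+1), which tends to 0 as n → ∞.
The ratio tends to 0 regardless of t, hence R = ∞.

(−∞, ∞)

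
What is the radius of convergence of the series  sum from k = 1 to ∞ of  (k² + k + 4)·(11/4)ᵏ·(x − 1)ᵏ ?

Apply the ratio test: |a_{k+1}| / |a_k| = [((k+1)² + (k+1) + 4)/(k² + k + 4)] · 11/4, which tends to 11/4 as k → ∞.
Convergence for |x − 1| · 11/4 < 1, i.e. |x − 1| < 4/11. So R = 4/11.

R = 4/11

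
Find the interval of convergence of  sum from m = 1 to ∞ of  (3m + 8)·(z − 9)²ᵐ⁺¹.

Apply the ratio test: |a_{m+1}| / |a_m| = (3(m+1) + 8)/(3m + 8), which tends to 1 as m → ∞.
Successive powers of (z − 9) differ by 2, so the series converges when |z − 9|² · 1 < 1, i.e. |z − 9| < √(1) = 1. So R = 1.
At z = 10: the terms have absolute value of order m, which does not tend to 0, so the series diverges by the divergence test.
When z = 8, the terms have absolute value of order m, which does not tend to 0, so the series diverges by the divergence test.

(8, 10)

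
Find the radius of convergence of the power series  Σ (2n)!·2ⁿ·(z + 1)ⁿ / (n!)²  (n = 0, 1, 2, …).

R = 1/8

The ratio of consecutive coefficients is (2n+1)·(2n+2)/(n+1)² · 2 → 8.
Convergence for |z + 1| · 8 < 1, i.e. |z + 1| < 1/8. So R = 1/8.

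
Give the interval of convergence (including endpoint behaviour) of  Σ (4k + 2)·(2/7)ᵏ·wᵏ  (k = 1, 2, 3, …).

The ratio of consecutive coefficients is [(4(k+1) + 2)/(4k + 2)] · 2/7 → 2/7.
Convergence for |w| · 2/7 < 1, i.e. |w| < 7/2. So R = 7/2.
Check w = 7/2: the terms have absolute value of order k, which does not tend to 0, so the series diverges by the divergence test.
Check w = -7/2: the terms have absolute value of order k, which does not tend to 0, so the series diverges by the divergence test.

(-7/2, 7/2)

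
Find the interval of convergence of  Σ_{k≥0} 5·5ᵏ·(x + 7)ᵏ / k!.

(−∞, ∞)

The ratio of consecutive coefficients is 5/5 · 5 · 1/(k+1) → 0.
The limit is 0, so the series converges for all x; R = ∞.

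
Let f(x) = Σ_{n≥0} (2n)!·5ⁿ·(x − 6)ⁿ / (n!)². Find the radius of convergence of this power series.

R = 1/20

Ratio test: |a_{n+1}/a_n| = (2n+1)·(2n+2)/(n+1)² · 5 → 20 as n → ∞.
The series converges when 20 · |x − 6| < 1, giving R = 1/20.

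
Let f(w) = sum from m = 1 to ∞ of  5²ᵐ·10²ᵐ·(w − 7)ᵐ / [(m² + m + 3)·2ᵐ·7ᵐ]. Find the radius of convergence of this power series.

Apply the ratio test: |a_{m+1}| / |a_m| = [(m² + m + 3)/((m+1)² + (m+1) + 3)] · 25·100/(2·7), which tends to 1250/7 as m → ∞.
Hence the series converges for |w − 7| < 1/(1250/7) = 7/1250, so the radius of convergence is 7/1250.

R = 7/1250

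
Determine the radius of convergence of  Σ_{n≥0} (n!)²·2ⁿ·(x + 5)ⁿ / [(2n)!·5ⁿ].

Apply the ratio test: |a_{n+1}| / |a_n| = (n+1)²/[(2n+1)·(2n+2)] · 2/5, which tends to 1/10 as n → ∞.
Hence the series converges for |x + 5| < 1/(1/10) = 10, so the radius of convergence is 10.

R = 10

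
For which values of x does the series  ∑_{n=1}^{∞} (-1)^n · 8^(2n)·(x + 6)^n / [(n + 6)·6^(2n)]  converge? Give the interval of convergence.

(-105/16, -87/16]

By the ratio test, |a_{n+1}/a_n| = [(n + 6)/((n+1) + 6)] · 64/36 → 16/9.
Thus R = 1/(16/9) = 9/16.
Endpoint x = -87/16: convergence follows from the alternating series test (terms decrease monotonically to 0).
Check x = -105/16: the terms behave like c/n; limit comparison with the harmonic series gives divergence.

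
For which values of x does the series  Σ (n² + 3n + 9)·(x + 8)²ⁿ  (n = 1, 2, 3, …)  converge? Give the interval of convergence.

(-9, -7)

Apply the ratio test: |a_{n+1}| / |a_n| = ((n+1)² + 3(n+1) + 9)/(n² + 3n + 9), which tends to 1 as n → ∞.
Since the exponent of (x + 8) increases by 2 each term, convergence requires |x + 8|² < 1, hence R = 1.
At x = -7: the terms do not tend to 0, so the series diverges.
Check x = -9: the terms do not tend to 0, so the series diverges.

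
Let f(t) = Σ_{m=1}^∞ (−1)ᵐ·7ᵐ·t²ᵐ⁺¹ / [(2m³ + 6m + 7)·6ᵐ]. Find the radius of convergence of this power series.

Ratio test: |a_{m+1}/a_m| = [(2m³ + 6m + 7)/(2(m+1)³ + 6(m+1) + 7)] · 7/6 → 7/6 as m → ∞.
Writing y = t², the series in y has radius 6/7, so |t| < √(6/7) and R = √42/7.

R = √42/7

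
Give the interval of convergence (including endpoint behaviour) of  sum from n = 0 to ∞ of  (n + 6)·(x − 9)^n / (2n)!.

Ratio test: |a_{n+1}/a_n| = ((n+1) + 6)/(n + 6) · 1/[(2n+1)·(2n+2)] → 0 as n → ∞.
The ratio tends to 0 regardless of x, hence R = ∞.

(−∞, ∞)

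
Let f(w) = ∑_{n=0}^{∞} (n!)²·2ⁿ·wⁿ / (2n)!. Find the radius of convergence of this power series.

R = 2

Ratio test: |a_{n+1}/a_n| = (n+1)²/[(2n+1)·(2n+2)] · 2 → 1/2 as n → ∞.
The series converges when 1/2 · |w| < 1, giving R = 2.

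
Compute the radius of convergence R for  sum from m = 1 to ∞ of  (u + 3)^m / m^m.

R = ∞

Root test: |a_m|^(1/m) = 1/m → 0.
Since the m-th root of |a_m| tends to 0, the series converges for all real u; R = ∞.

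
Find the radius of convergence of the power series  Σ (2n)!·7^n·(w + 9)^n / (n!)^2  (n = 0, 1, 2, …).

By the ratio test, |a_{n+1}/a_n| = (2n+1)·(2n+2)/(n+1)² · 7 → 28.
Convergence for |w + 9| · 28 < 1, i.e. |w + 9| < 1/28. So R = 1/28.

R = 1/28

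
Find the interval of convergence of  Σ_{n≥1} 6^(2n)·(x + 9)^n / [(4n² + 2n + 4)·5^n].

[-329/36, -319/36]

By the ratio test, |a_{n+1}/a_n| = [(4n² + 2n + 4)/(4(n+1)² + 2(n+1) + 4)] · 36/5 → 36/5.
Convergence for |x + 9| · 36/5 < 1, i.e. |x + 9| < 5/36. So R = 5/36.
At x = -319/36: absolute convergence follows by limit comparison with Σ 1/n².
Endpoint x = -329/36: the series is dominated by a constant times Σ 1/n², which converges (p = 2 > 1).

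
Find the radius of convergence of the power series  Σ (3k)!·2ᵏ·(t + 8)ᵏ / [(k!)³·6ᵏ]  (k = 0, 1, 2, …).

R = 1/9

Ratio test: |a_{k+1}/a_k| = (3k+1)·(3k+2)·(3k+3)/(k+1)³ · 2/6 → 9 as k → ∞.
Thus R = 1/(9) = 1/9.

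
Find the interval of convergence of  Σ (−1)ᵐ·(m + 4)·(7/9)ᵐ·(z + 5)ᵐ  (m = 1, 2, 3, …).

Ratio test: |a_{m+1}/a_m| = [((m+1) + 4)/(m + 4)] · 7/9 → 7/9 as m → ∞.
The series converges when 7/9 · |z + 5| < 1, giving R = 9/7.
Endpoint z = -26/7: the terms do not tend to 0, so the series diverges.
Endpoint z = -44/7: the terms have absolute value of order m, which does not tend to 0, so the series diverges by the divergence test.

(-44/7, -26/7)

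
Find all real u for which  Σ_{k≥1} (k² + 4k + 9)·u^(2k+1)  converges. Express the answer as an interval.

By the ratio test, |a_{k+1}/a_k| = ((k+1)² + 4(k+1) + 9)/(k² + 4k + 9) → 1.
Since the exponent of u increases by 2 each term, convergence requires |u|² < 1, hence R = 1.
When u = 1, the terms have absolute value of order k², which does not tend to 0, so the series diverges by the divergence test.
At u = -1: the k-th term does not approach 0; divergence by the term test.

(-1, 1)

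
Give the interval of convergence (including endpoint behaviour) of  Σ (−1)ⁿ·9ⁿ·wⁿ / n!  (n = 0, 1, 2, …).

(−∞, ∞)

Apply the ratio test: |a_{n+1}| / |a_n| = 9 · 1/(n+1), which tends to 0 as n → ∞.
Since the limit is 0 < 1 for every w, the series converges on all of ℝ and R = ∞.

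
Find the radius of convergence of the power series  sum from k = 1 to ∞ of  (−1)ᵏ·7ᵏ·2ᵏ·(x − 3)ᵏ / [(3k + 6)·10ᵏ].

By the ratio test, |a_{k+1}/a_k| = [(3k + 6)/(3(k+1) + 6)] · 7·2/10 → 7/5.
The series converges when 7/5 · |x − 3| < 1, giving R = 5/7.

R = 5/7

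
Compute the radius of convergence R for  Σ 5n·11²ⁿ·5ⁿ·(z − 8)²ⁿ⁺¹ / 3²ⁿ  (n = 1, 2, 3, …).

R = 3√5/55

By the ratio test, |a_{n+1}/a_n| = [5(n+1)/5n] · 121·5/9 → 605/9.
Successive powers of (z − 8) differ by 2, so the series converges when |z − 8|² · 605/9 < 1, i.e. |z − 8| < √(9/605). So R = 3√5/55.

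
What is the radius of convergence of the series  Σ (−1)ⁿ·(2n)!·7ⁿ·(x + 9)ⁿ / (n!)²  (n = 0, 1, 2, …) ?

Apply the ratio test: |a_{n+1}| / |a_n| = (2n+1)·(2n+2)/(n+1)² · 7, which tends to 28 as n → ∞.
The series converges when 28 · |x + 9| < 1, giving R = 1/28.

R = 1/28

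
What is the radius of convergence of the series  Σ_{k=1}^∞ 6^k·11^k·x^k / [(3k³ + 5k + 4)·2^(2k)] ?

R = 2/33

By the ratio test, |a_{k+1}/a_k| = [(3k³ + 5k + 4)/(3(k+1)³ + 5(k+1) + 4)] · 6·11/4 → 33/2.
Thus R = 1/(33/2) = 2/33.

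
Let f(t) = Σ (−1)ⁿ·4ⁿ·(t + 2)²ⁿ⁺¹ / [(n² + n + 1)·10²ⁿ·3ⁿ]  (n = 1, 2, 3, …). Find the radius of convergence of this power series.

Ratio test: |a_{n+1}/a_n| = [(n² + n + 1)/((n+1)² + (n+1) + 1)] · 4/(100·3) → 1/75 as n → ∞.
Since the exponent of (t + 2) increases by 2 each term, convergence requires |t + 2|² < 75, hence R = 5√3.

R = 5√3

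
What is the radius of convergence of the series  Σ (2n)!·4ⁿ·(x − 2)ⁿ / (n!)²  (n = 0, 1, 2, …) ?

By the ratio test, |a_{n+1}/a_n| = (2n+1)·(2n+2)/(n+1)² · 4 → 16.
The series converges when 16 · |x − 2| < 1, giving R = 1/16.

R = 1/16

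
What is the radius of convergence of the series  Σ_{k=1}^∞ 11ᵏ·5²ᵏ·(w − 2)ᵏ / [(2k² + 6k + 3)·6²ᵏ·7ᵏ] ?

By the ratio test, |a_{k+1}/a_k| = [(2k² + 6k + 3)/(2(k+1)² + 6(k+1) + 3)] · 11·25/(36·7) → 275/252.
The series converges when 275/252 · |w − 2| < 1, giving R = 252/275.

R = 252/275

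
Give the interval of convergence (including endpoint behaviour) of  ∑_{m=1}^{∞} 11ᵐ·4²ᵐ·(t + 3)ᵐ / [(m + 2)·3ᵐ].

Apply the ratio test: |a_{m+1}| / |a_m| = [(m + 2)/((m+1) + 2)] · 11·16/3, which tends to 176/3 as m → ∞.
The series converges when 176/3 · |t + 3| < 1, giving R = 3/176.
Endpoint t = -525/176: the terms are asymptotic to a nonzero constant times 1/m, so the series diverges by limit comparison with Σ 1/m.
When t = -531/176, the terms alternate in sign and decrease monotonically to 0 in absolute value (size ~ c/m), so the alternating series test gives convergence.

[-531/176, -525/176)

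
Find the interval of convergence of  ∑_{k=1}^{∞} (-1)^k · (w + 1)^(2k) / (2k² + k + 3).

Ratio test: |a_{k+1}/a_k| = (2k² + k + 3)/(2(k+1)² + (k+1) + 3) → 1 as k → ∞.
Writing y = (w + 1)², the series in y has radius 1, so |w + 1| < √(1) = 1 and R = 1.
Check w = 0: the terms are on the order of 1/k², so the series converges absolutely by comparison with the p-series (p = 2 > 1).
Check w = -2: the terms are on the order of 1/k², so the series converges absolutely by comparison with the p-series (p = 2 > 1).

[-2, 0]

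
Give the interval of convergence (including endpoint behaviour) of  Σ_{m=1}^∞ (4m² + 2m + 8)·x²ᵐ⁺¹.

(-1, 1)

Apply the ratio test: |a_{m+1}| / |a_m| = (4(m+1)² + 2(m+1) + 8)/(4m² + 2m + 8), which tends to 1 as m → ∞.
Writing y = x², the series in y has radius 1, so |x| < √(1) = 1 and R = 1.
At x = 1: the terms have absolute value of order m², which does not tend to 0, so the series diverges by the divergence test.
Check x = -1: the terms do not tend to 0, so the series diverges.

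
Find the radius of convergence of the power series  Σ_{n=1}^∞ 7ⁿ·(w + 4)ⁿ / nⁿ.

R = ∞

Applying the root test, |a_n|^(1/n) = 7/n → 0.
The limit is 0 for every w, so R = ∞.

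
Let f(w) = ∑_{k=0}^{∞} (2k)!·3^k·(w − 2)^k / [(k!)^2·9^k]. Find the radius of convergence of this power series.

R = 3/4

Apply the ratio test: |a_{k+1}| / |a_k| = (2k+1)·(2k+2)/(k+1)² · 3/9, which tends to 4/3 as k → ∞.
Convergence for |w − 2| · 4/3 < 1, i.e. |w − 2| < 3/4. So R = 3/4.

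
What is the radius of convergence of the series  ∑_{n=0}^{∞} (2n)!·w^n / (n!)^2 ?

Apply the ratio test: |a_{n+1}| / |a_n| = (2n+1)·(2n+2)/(n+1)², which tends to 4 as n → ∞.
The series converges when 4 · |w| < 1, giving R = 1/4.

R = 1/4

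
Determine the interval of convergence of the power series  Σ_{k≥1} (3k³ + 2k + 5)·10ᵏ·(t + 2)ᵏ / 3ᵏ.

By the ratio test, |a_{k+1}/a_k| = [(3(k+1)³ + 2(k+1) + 5)/(3k³ + 2k + 5)] · 10/3 → 10/3.
The series converges when 10/3 · |t + 2| < 1, giving R = 3/10.
At t = -17/10: the terms do not tend to 0, so the series diverges.
At t = -23/10: the k-th term does not approach 0; divergence by the term test.

(-23/10, -17/10)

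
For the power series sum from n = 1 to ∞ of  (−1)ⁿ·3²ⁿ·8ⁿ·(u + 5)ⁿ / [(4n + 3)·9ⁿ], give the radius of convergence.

Ratio test: |a_{n+1}/a_n| = [(4n + 3)/(4(n+1) + 3)] · 9·8/9 → 8 as n → ∞.
Thus R = 1/(8) = 1/8.

R = 1/8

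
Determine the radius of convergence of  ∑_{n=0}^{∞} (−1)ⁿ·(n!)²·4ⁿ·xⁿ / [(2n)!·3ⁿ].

R = 3

Ratio test: |a_{n+1}/a_n| = (n+1)²/[(2n+1)·(2n+2)] · 4/3 → 1/3 as n → ∞.
Thus R = 1/(1/3) = 3.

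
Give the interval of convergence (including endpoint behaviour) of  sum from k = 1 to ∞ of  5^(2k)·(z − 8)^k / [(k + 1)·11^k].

By the ratio test, |a_{k+1}/a_k| = [(k + 1)/((k+1) + 1)] · 25/11 → 25/11.
Thus R = 1/(25/11) = 11/25.
At z = 211/25: comparison with the harmonic series Σ 1/k shows the series diverges.
When z = 189/25, an alternating series whose terms decrease to 0 in absolute value, so it converges by the Leibniz criterion.

[189/25, 211/25)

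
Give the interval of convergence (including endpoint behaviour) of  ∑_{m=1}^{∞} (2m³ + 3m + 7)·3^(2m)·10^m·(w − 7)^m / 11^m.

Ratio test: |a_{m+1}/a_m| = [(2(m+1)³ + 3(m+1) + 7)/(2m³ + 3m + 7)] · 9·10/11 → 90/11 as m → ∞.
Thus R = 1/(90/11) = 11/90.
At w = 641/90: the m-th term does not approach 0; divergence by the term test.
Endpoint w = 619/90: the terms have absolute value of order m³, which does not tend to 0, so the series diverges by the divergence test.

(619/90, 641/90)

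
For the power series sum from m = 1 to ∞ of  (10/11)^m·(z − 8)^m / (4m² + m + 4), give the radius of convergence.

R = 11/10

The ratio of consecutive coefficients is [(4m² + m + 4)/(4(m+1)² + (m+1) + 4)] · 10/11 → 10/11.
The series converges when 10/11 · |z − 8| < 1, giving R = 11/10.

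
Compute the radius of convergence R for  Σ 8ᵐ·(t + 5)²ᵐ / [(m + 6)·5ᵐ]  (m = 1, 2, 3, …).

R = √10/4

Ratio test: |a_{m+1}/a_m| = [(m + 6)/((m+1) + 6)] · 8/5 → 8/5 as m → ∞.
Successive powers of (t + 5) differ by 2, so the series converges when |t + 5|² · 8/5 < 1, i.e. |t + 5| < √(5/8). So R = √10/4.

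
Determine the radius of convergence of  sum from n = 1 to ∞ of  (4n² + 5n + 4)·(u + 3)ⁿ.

By the ratio test, |a_{n+1}/a_n| = (4(n+1)² + 5(n+1) + 4)/(4n² + 5n + 4) → 1.
Convergence for |u + 3| < 1, so R = 1.

R = 1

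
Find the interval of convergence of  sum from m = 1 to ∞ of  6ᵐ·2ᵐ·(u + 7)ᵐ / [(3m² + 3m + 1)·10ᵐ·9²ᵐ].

Apply the ratio test: |a_{m+1}| / |a_m| = [(3m² + 3m + 1)/(3(m+1)² + 3(m+1) + 1)] · 6·2/(10·81), which tends to 2/135 as m → ∞.
The series converges when 2/135 · |u + 7| < 1, giving R = 135/2.
At u = 121/2: the series is dominated by a constant times Σ 1/m², which converges (p = 2 > 1).
Endpoint u = -149/2: the terms are on the order of 1/m², so the series converges absolutely by comparison with the p-series (p = 2 > 1).

[-149/2, 121/2]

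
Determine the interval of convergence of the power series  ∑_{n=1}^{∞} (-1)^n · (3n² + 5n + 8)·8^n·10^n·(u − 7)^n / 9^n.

The ratio of consecutive coefficients is [(3(n+1)² + 5(n+1) + 8)/(3n² + 5n + 8)] · 8·10/9 → 80/9.
The series converges when 80/9 · |u − 7| < 1, giving R = 9/80.
When u = 569/80, the terms do not tend to 0, so the series diverges.
When u = 551/80, the terms do not tend to 0, so the series diverges.

(551/80, 569/80)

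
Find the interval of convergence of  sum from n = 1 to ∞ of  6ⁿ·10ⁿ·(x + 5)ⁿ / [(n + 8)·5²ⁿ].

[-65/12, -55/12)

Ratio test: |a_{n+1}/a_n| = [(n + 8)/((n+1) + 8)] · 6·10/25 → 12/5 as n → ∞.
Thus R = 1/(12/5) = 5/12.
At x = -55/12: the terms behave like c/n; limit comparison with the harmonic series gives divergence.
Check x = -65/12: convergence follows from the alternating series test (terms decrease monotonically to 0).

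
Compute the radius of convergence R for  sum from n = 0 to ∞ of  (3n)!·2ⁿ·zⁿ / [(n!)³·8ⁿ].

The ratio of consecutive coefficients is (3n+1)·(3n+2)·(3n+3)/(n+1)³ · 2/8 → 27/4.
Convergence for |z| · 27/4 < 1, i.e. |z| < 4/27. So R = 4/27.

R = 4/27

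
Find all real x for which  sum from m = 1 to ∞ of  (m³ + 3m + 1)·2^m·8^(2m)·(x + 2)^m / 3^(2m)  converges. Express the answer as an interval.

(-265/128, -247/128)

The ratio of consecutive coefficients is [((m+1)³ + 3(m+1) + 1)/(m³ + 3m + 1)] · 2·64/9 → 128/9.
Thus R = 1/(128/9) = 9/128.
At x = -247/128: the terms do not tend to 0, so the series diverges.
Check x = -265/128: the terms do not tend to 0, so the series diverges.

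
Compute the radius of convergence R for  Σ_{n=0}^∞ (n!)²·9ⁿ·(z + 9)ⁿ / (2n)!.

Apply the ratio test: |a_{n+1}| / |a_n| = (n+1)²/[(2n+1)·(2n+2)] · 9, which tends to 9/4 as n → ∞.
Thus R = 1/(9/4) = 4/9.

R = 4/9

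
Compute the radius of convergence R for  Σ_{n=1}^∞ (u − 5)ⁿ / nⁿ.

R = ∞

Root test: |a_n|^(1/n) = 1/n → 0.
Since the n-th root of |a_n| tends to 0, the series converges for all real u; R = ∞.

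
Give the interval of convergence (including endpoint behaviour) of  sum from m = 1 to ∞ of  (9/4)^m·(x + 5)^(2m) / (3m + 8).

(-17/3, -13/3)

The ratio of consecutive coefficients is [(3m + 8)/(3(m+1) + 8)] · 9/4 → 9/4.
Writing y = (x + 5)², the series in y has radius 4/9, so |x + 5| < √(4/9) = 2/3 and R = 2/3.
When x = -13/3, the terms behave like c/m; limit comparison with the harmonic series gives divergence.
Check x = -17/3: comparison with the harmonic series Σ 1/m shows the series diverges.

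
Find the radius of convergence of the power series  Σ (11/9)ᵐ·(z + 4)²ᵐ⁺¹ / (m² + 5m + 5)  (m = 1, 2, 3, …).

R = 3√11/11

Ratio test: |a_{m+1}/a_m| = [(m² + 5m + 5)/((m+1)² + 5(m+1) + 5)] · 11/9 → 11/9 as m → ∞.
Writing y = (z + 4)², the series in y has radius 9/11, so |z + 4| < √(9/11) and R = 3√11/11.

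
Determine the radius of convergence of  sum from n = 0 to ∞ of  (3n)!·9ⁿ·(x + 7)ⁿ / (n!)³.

R = 1/243

Ratio test: |a_{n+1}/a_n| = (3n+1)·(3n+2)·(3n+3)/(n+1)³ · 9 → 243 as n → ∞.
Hence the series converges for |x + 7| < 1/(243) = 1/243, so the radius of convergence is 1/243.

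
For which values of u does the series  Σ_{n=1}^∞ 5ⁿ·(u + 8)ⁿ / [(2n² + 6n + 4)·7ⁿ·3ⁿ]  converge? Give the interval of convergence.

The ratio of consecutive coefficients is [(2n² + 6n + 4)/(2(n+1)² + 6(n+1) + 4)] · 5/(7·3) → 5/21.
Thus R = 1/(5/21) = 21/5.
When u = -19/5, the series is dominated by a constant times Σ 1/n², which converges (p = 2 > 1).
At u = -61/5: the series is dominated by a constant times Σ 1/n², which converges (p = 2 > 1).

[-61/5, -19/5]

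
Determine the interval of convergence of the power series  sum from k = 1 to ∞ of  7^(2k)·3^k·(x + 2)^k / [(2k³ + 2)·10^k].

[-304/147, -284/147]

Ratio test: |a_{k+1}/a_k| = [(2k³ + 2)/(2(k+1)³ + 2)] · 49·3/10 → 147/10 as k → ∞.
Thus R = 1/(147/10) = 10/147.
Endpoint x = -284/147: the terms are on the order of 1/k³, so the series converges absolutely by comparison with the p-series (p = 3 > 1).
At x = -304/147: the terms are on the order of 1/k³, so the series converges absolutely by comparison with the p-series (p = 3 > 1).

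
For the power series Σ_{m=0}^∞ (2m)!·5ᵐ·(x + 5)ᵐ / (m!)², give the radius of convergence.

By the ratio test, |a_{m+1}/a_m| = (2m+1)·(2m+2)/(m+1)² · 5 → 20.
Convergence for |x + 5| · 20 < 1, i.e. |x + 5| < 1/20. So R = 1/20.

R = 1/20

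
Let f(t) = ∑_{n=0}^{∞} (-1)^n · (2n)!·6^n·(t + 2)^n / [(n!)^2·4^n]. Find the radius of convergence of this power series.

The ratio of consecutive coefficients is (2n+1)·(2n+2)/(n+1)² · 6/4 → 6.
Thus R = 1/(6) = 1/6.

R = 1/6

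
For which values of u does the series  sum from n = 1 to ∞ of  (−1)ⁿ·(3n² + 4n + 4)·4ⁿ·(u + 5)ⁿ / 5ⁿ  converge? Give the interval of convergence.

(-25/4, -15/4)

The ratio of consecutive coefficients is [(3(n+1)² + 4(n+1) + 4)/(3n² + 4n + 4)] · 4/5 → 4/5.
The series converges when 4/5 · |u + 5| < 1, giving R = 5/4.
At u = -15/4: the terms have absolute value of order n², which does not tend to 0, so the series diverges by the divergence test.
When u = -25/4, the terms have absolute value of order n², which does not tend to 0, so the series diverges by the divergence test.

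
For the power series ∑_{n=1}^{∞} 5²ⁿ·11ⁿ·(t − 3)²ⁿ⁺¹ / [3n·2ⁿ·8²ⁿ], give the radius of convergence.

Apply the ratio test: |a_{n+1}| / |a_n| = [3n/3(n+1)] · 25·11/(2·64), which tends to 275/128 as n → ∞.
Writing y = (t − 3)², the series in y has radius 128/275, so |t − 3| < √(128/275) and R = 8√22/55.

R = 8√22/55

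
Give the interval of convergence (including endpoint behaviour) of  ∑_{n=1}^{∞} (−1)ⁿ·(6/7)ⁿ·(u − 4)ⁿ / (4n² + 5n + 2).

[17/6, 31/6]

Apply the ratio test: |a_{n+1}| / |a_n| = [(4n² + 5n + 2)/(4(n+1)² + 5(n+1) + 2)] · 6/7, which tends to 6/7 as n → ∞.
Hence the series converges for |u − 4| < 1/(6/7) = 7/6, so the radius of convergence is 7/6.
Endpoint u = 31/6: the series is dominated by a constant times Σ 1/n², which converges (p = 2 > 1).
When u = 17/6, the series is dominated by a constant times Σ 1/n², which converges (p = 2 > 1).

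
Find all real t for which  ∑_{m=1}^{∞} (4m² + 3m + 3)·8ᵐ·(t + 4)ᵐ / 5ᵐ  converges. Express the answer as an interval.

By the ratio test, |a_{m+1}/a_m| = [(4(m+1)² + 3(m+1) + 3)/(4m² + 3m + 3)] · 8/5 → 8/5.
Hence the series converges for |t + 4| < 1/(8/5) = 5/8, so the radius of convergence is 5/8.
At t = -27/8: the m-th term does not approach 0; divergence by the term test.
At t = -37/8: the terms have absolute value of order m², which does not tend to 0, so the series diverges by the divergence test.

(-37/8, -27/8)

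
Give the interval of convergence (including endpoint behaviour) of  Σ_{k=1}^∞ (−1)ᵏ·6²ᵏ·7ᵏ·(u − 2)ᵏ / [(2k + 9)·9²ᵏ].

The ratio of consecutive coefficients is [(2k + 9)/(2(k+1) + 9)] · 36·7/81 → 28/9.
Thus R = 1/(28/9) = 9/28.
At u = 65/28: the terms alternate in sign and decrease monotonically to 0 in absolute value (size ~ c/k), so the alternating series test gives convergence.
Endpoint u = 47/28: comparison with the harmonic series Σ 1/k shows the series diverges.

(47/28, 65/28]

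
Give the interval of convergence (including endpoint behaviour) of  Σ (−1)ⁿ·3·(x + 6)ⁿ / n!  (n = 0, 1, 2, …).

(−∞, ∞)

The ratio of consecutive coefficients is 3/3 · 1/(n+1) → 0.
Since the limit is 0 < 1 for every x, the series converges on all of ℝ and R = ∞.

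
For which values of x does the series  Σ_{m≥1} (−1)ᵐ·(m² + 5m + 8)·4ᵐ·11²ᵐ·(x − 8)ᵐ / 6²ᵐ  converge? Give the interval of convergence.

(959/121, 977/121)

Apply the ratio test: |a_{m+1}| / |a_m| = [((m+1)² + 5(m+1) + 8)/(m² + 5m + 8)] · 4·121/36, which tends to 121/9 as m → ∞.
Hence the series converges for |x − 8| < 1/(121/9) = 9/121, so the radius of convergence is 9/121.
At x = 977/121: the terms have absolute value of order m², which does not tend to 0, so the series diverges by the divergence test.
Endpoint x = 959/121: the m-th term does not approach 0; divergence by the term test.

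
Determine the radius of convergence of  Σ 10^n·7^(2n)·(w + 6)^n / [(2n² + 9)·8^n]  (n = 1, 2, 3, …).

Ratio test: |a_{n+1}/a_n| = [(2n² + 9)/(2(n+1)² + 9)] · 10·49/8 → 245/4 as n → ∞.
Hence the series converges for |w + 6| < 1/(245/4) = 4/245, so the radius of convergence is 4/245.

R = 4/245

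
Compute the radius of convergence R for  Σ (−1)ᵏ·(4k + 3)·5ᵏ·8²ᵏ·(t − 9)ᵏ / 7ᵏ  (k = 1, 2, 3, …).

Ratio test: |a_{k+1}/a_k| = [(4(k+1) + 3)/(4k + 3)] · 5·64/7 → 320/7 as k → ∞.
Convergence for |t − 9| · 320/7 < 1, i.e. |t − 9| < 7/320. So R = 7/320.

R = 7/320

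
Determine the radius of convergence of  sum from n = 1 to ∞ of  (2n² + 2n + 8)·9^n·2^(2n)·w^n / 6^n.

The ratio of consecutive coefficients is [(2(n+1)² + 2(n+1) + 8)/(2n² + 2n + 8)] · 9·4/6 → 6.
Thus R = 1/(6) = 1/6.

R = 1/6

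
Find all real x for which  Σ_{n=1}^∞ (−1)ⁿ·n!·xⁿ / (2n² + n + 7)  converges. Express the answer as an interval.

{0}

The ratio of consecutive coefficients is (n+1) · (2n² + n + 7)/(2(n+1)² + (n+1) + 7) → ∞.
Since the ratio → ∞, the series diverges for every x ≠ 0, and R = 0.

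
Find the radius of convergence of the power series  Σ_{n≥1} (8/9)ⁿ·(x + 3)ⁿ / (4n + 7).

Ratio test: |a_{n+1}/a_n| = [(4n + 7)/(4(n+1) + 7)] · 8/9 → 8/9 as n → ∞.
Thus R = 1/(8/9) = 9/8.

R = 9/8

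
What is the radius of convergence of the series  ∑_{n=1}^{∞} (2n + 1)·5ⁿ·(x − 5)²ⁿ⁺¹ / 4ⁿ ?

The ratio of consecutive coefficients is [(2(n+1) + 1)/(2n + 1)] · 5/4 → 5/4.
Since the exponent of (x − 5) increases by 2 each term, convergence requires |x − 5|² < 4/5, hence R = 2√5/5.

R = 2√5/5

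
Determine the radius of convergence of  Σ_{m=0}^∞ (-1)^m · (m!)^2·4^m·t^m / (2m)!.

Apply the ratio test: |a_{m+1}| / |a_m| = (m+1)²/[(2m+1)·(2m+2)] · 4, which tends to 1 as m → ∞.
Convergence for |t| < 1, so R = 1.

R = 1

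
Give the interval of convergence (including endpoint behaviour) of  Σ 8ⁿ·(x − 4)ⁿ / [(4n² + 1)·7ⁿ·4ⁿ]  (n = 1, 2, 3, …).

The ratio of consecutive coefficients is [(4n² + 1)/(4(n+1)² + 1)] · 8/(7·4) → 2/7.
Convergence for |x − 4| · 2/7 < 1, i.e. |x − 4| < 7/2. So R = 7/2.
At x = 15/2: absolute convergence follows by limit comparison with Σ 1/n².
Check x = 1/2: absolute convergence follows by limit comparison with Σ 1/n².

[1/2, 15/2]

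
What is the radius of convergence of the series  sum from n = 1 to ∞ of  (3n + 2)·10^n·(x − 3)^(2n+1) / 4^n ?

Apply the ratio test: |a_{n+1}| / |a_n| = [(3(n+1) + 2)/(3n + 2)] · 10/4, which tends to 5/2 as n → ∞.
Writing y = (x − 3)², the series in y has radius 2/5, so |x − 3| < √(2/5) and R = √10/5.

R = √10/5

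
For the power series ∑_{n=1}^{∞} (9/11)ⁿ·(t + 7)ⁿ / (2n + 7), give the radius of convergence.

By the ratio test, |a_{n+1}/a_n| = [(2n + 7)/(2(n+1) + 7)] · 9/11 → 9/11.
Convergence for |t + 7| · 9/11 < 1, i.e. |t + 7| < 11/9. So R = 11/9.

R = 11/9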